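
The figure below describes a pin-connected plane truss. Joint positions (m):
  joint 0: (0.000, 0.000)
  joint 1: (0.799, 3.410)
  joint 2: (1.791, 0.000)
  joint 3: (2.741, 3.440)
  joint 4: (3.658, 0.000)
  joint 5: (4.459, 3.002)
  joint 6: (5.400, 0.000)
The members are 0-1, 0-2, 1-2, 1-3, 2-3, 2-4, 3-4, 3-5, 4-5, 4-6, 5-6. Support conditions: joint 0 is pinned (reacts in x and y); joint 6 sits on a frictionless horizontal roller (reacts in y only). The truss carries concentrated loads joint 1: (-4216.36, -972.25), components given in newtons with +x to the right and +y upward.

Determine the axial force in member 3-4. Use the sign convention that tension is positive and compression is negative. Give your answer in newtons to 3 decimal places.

2245.581

N=7 nodes, M=11 members, R=3 reactions → 2N=14, M+R=14
member 0 (0-1): L=3.5024, (cx,cy)=(0.2281,0.9736)
member 1 (0-2): L=1.7910, (cx,cy)=(1.0000,0.0000)
member 2 (1-2): L=3.5514, (cx,cy)=(0.2793,-0.9602)
member 3 (1-3): L=1.9422, (cx,cy)=(0.9999,0.0154)
member 4 (2-3): L=3.5688, (cx,cy)=(0.2662,0.9639)
member 5 (2-4): L=1.8670, (cx,cy)=(1.0000,0.0000)
member 6 (3-4): L=3.5601, (cx,cy)=(0.2576,-0.9663)
member 7 (3-5): L=1.7730, (cx,cy)=(0.9690,-0.2470)
member 8 (4-5): L=3.1070, (cx,cy)=(0.2578,0.9662)
member 9 (4-6): L=1.7420, (cx,cy)=(1.0000,0.0000)
member 10 (5-6): L=3.1460, (cx,cy)=(0.2991,-0.9542)
solve A·x = −loads:
  F[0-1] = -3585.4951 N (compression)
  F[0-2] = -3398.3934 N (compression)
  F[1-2] = +2665.8030 N (tension)
  F[1-3] = +2654.0725 N (tension)
  F[2-3] = -2655.5067 N (compression)
  F[2-4] = -1946.8644 N (compression)
  F[3-4] = +2245.5809 N (tension)
  F[3-5] = +1412.2319 N (tension)
  F[4-5] = -2245.7220 N (compression)
  F[4-6] = -789.5047 N (compression)
  F[5-6] = +2639.5357 N (tension)
  Rx@0 = +4216.3600 N
  Ry@0 = +3490.9463 N
  Ry@6 = -2518.6963 N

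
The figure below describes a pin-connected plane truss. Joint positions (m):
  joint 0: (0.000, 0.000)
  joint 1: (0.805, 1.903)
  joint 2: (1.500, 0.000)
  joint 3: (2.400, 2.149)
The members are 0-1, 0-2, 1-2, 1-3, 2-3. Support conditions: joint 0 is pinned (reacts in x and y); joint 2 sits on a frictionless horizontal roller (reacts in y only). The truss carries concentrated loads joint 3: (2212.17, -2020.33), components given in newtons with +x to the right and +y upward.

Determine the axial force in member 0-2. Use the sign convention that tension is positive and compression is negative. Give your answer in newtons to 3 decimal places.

358.724

N=4 nodes, M=5 members, R=3 reactions → 2N=8, M+R=8
member 0 (0-1): L=2.0663, (cx,cy)=(0.3896,0.9210)
member 1 (0-2): L=1.5000, (cx,cy)=(1.0000,0.0000)
member 2 (1-2): L=2.0259, (cx,cy)=(0.3431,-0.9393)
member 3 (1-3): L=1.6139, (cx,cy)=(0.9883,0.1524)
member 4 (2-3): L=2.3298, (cx,cy)=(0.3863,0.9224)
solve A·x = −loads:
  F[0-1] = +4757.3949 N (tension)
  F[0-2] = +358.7240 N (tension)
  F[1-2] = -4127.7273 N (compression)
  F[1-3] = +3308.1229 N (tension)
  F[2-3] = -2737.0437 N (compression)
  Rx@0 = -2212.1700 N
  Ry@0 = -4381.5002 N
  Ry@2 = +6401.8302 N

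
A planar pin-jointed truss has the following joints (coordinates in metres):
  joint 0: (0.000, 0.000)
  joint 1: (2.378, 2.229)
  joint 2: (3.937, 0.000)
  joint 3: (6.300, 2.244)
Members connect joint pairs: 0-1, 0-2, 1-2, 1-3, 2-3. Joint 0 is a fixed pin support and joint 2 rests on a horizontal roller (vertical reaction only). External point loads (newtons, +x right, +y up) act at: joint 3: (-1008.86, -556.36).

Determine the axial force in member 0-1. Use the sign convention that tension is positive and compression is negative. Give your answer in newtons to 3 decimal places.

-352.544

N=4 nodes, M=5 members, R=3 reactions → 2N=8, M+R=8
member 0 (0-1): L=3.2593, (cx,cy)=(0.7296,0.6839)
member 1 (0-2): L=3.9370, (cx,cy)=(1.0000,0.0000)
member 2 (1-2): L=2.7201, (cx,cy)=(0.5731,-0.8195)
member 3 (1-3): L=3.9220, (cx,cy)=(1.0000,0.0038)
member 4 (2-3): L=3.2587, (cx,cy)=(0.7251,0.6886)
solve A·x = −loads:
  F[0-1] = -352.5445 N (compression)
  F[0-2] = -751.6454 N (compression)
  F[1-2] = +292.2349 N (tension)
  F[1-3] = -424.7096 N (compression)
  F[2-3] = -805.5849 N (compression)
  Rx@0 = +1008.8600 N
  Ry@0 = +241.0981 N
  Ry@2 = +315.2619 N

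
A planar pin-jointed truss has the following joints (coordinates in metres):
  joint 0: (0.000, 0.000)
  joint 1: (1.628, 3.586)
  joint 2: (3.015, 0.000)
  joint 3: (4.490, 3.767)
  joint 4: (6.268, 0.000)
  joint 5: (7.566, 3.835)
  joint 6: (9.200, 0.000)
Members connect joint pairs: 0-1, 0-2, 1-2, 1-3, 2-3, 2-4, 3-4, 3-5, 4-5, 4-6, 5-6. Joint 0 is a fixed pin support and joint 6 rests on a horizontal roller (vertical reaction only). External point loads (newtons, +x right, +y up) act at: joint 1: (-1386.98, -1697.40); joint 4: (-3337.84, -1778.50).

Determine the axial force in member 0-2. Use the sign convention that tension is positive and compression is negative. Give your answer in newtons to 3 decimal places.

N=7 nodes, M=11 members, R=3 reactions → 2N=14, M+R=14
member 0 (0-1): L=3.9382, (cx,cy)=(0.4134,0.9106)
member 1 (0-2): L=3.0150, (cx,cy)=(1.0000,0.0000)
member 2 (1-2): L=3.8449, (cx,cy)=(0.3607,-0.9327)
member 3 (1-3): L=2.8677, (cx,cy)=(0.9980,0.0631)
member 4 (2-3): L=4.0455, (cx,cy)=(0.3646,0.9312)
member 5 (2-4): L=3.2530, (cx,cy)=(1.0000,0.0000)
member 6 (3-4): L=4.1655, (cx,cy)=(0.4268,-0.9043)
member 7 (3-5): L=3.0768, (cx,cy)=(0.9998,0.0221)
member 8 (4-5): L=4.0487, (cx,cy)=(0.3206,0.9472)
member 9 (4-6): L=2.9320, (cx,cy)=(1.0000,0.0000)
member 10 (5-6): L=4.1686, (cx,cy)=(0.3920,-0.9200)
solve A·x = −loads:
  F[0-1] = -2750.4626 N (compression)
  F[0-2] = -3587.8282 N (compression)
  F[1-2] = +861.2048 N (tension)
  F[1-3] = -60.8029 N (compression)
  F[2-3] = -862.5962 N (compression)
  F[2-4] = -2962.6519 N (compression)
  F[3-4] = +874.1430 N (tension)
  F[3-5] = -748.4877 N (compression)
  F[4-5] = +1043.0436 N (tension)
  F[4-6] = +413.9091 N (tension)
  F[5-6] = -1055.9481 N (compression)
  Rx@0 = +4724.8200 N
  Ry@0 = +2504.4549 N
  Ry@6 = +971.4451 N

-3587.828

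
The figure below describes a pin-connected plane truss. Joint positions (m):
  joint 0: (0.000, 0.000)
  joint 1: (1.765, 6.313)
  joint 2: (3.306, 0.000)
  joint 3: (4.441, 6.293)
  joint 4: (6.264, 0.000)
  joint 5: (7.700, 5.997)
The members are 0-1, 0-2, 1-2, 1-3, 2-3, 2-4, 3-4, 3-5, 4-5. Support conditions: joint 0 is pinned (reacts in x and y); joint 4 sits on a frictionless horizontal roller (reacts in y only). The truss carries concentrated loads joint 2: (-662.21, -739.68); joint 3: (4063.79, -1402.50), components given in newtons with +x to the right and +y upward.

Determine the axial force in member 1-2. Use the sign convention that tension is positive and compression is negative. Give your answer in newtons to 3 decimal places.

-3436.195

N=6 nodes, M=9 members, R=3 reactions → 2N=12, M+R=12
member 0 (0-1): L=6.5551, (cx,cy)=(0.2693,0.9631)
member 1 (0-2): L=3.3060, (cx,cy)=(1.0000,0.0000)
member 2 (1-2): L=6.4984, (cx,cy)=(0.2371,-0.9715)
member 3 (1-3): L=2.6761, (cx,cy)=(1.0000,-0.0075)
member 4 (2-3): L=6.3945, (cx,cy)=(0.1775,0.9841)
member 5 (2-4): L=2.9580, (cx,cy)=(1.0000,0.0000)
member 6 (3-4): L=6.5517, (cx,cy)=(0.2782,-0.9605)
member 7 (3-5): L=3.2724, (cx,cy)=(0.9959,-0.0905)
member 8 (4-5): L=6.1665, (cx,cy)=(0.2329,0.9725)
solve A·x = −loads:
  F[0-1] = +3452.6553 N (tension)
  F[0-2] = +2471.9303 N (tension)
  F[1-2] = -3436.1948 N (compression)
  F[1-3] = +1744.5468 N (tension)
  F[2-3] = +4143.6562 N (tension)
  F[2-4] = +1583.8123 N (tension)
  F[3-4] = -5692.1076 N (compression)
  F[3-5] = -0.0000 N (tension)
  F[4-5] = +0.0000 N (tension)
  Rx@0 = -3401.5800 N
  Ry@0 = -3325.1436 N
  Ry@4 = +5467.3236 N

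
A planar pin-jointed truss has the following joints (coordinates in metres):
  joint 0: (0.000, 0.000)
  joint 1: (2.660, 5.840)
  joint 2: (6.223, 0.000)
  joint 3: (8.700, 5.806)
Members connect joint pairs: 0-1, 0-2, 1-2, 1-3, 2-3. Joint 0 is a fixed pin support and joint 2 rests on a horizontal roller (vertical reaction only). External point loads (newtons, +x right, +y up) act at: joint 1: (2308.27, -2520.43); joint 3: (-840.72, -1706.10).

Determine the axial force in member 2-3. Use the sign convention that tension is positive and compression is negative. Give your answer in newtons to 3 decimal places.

-1855.567

N=4 nodes, M=5 members, R=3 reactions → 2N=8, M+R=8
member 0 (0-1): L=6.4173, (cx,cy)=(0.4145,0.9100)
member 1 (0-2): L=6.2230, (cx,cy)=(1.0000,0.0000)
member 2 (1-2): L=6.8411, (cx,cy)=(0.5208,-0.8537)
member 3 (1-3): L=6.0401, (cx,cy)=(1.0000,-0.0056)
member 4 (2-3): L=6.3123, (cx,cy)=(0.3924,0.9198)
solve A·x = −loads:
  F[0-1] = +678.9065 N (tension)
  F[0-2] = +1186.1383 N (tension)
  F[1-2] = -3675.4860 N (compression)
  F[1-3] = -112.5820 N (compression)
  F[2-3] = -1855.5666 N (compression)
  Rx@0 = -1467.5500 N
  Ry@0 = -617.8361 N
  Ry@2 = +4844.3661 N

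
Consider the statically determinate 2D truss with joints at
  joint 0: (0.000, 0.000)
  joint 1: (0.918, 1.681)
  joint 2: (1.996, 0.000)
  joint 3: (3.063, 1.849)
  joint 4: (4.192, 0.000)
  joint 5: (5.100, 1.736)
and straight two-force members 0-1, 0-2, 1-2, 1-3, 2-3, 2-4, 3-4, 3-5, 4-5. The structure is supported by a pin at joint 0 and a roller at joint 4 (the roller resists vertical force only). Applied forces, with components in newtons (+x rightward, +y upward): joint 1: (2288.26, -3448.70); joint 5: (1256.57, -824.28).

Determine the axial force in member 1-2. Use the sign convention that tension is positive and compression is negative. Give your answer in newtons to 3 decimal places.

N=6 nodes, M=9 members, R=3 reactions → 2N=12, M+R=12
member 0 (0-1): L=1.9153, (cx,cy)=(0.4793,0.8777)
member 1 (0-2): L=1.9960, (cx,cy)=(1.0000,0.0000)
member 2 (1-2): L=1.9970, (cx,cy)=(0.5398,-0.8418)
member 3 (1-3): L=2.1516, (cx,cy)=(0.9969,0.0781)
member 4 (2-3): L=2.1348, (cx,cy)=(0.4998,0.8661)
member 5 (2-4): L=2.1960, (cx,cy)=(1.0000,0.0000)
member 6 (3-4): L=2.1664, (cx,cy)=(0.5211,-0.8535)
member 7 (3-5): L=2.0401, (cx,cy)=(0.9985,-0.0554)
member 8 (4-5): L=1.9591, (cx,cy)=(0.4635,0.8861)
solve A·x = −loads:
  F[0-1] = -1227.0896 N (compression)
  F[0-2] = +4132.9630 N (tension)
  F[1-2] = -2937.6089 N (compression)
  F[1-3] = -1294.5631 N (compression)
  F[2-3] = +2855.0188 N (tension)
  F[2-4] = +1120.1935 N (tension)
  F[3-4] = -2885.5193 N (compression)
  F[3-5] = +1642.6362 N (tension)
  F[4-5] = -827.5449 N (compression)
  Rx@0 = -3544.8300 N
  Ry@0 = +1076.9625 N
  Ry@4 = +3196.0175 N

-2937.609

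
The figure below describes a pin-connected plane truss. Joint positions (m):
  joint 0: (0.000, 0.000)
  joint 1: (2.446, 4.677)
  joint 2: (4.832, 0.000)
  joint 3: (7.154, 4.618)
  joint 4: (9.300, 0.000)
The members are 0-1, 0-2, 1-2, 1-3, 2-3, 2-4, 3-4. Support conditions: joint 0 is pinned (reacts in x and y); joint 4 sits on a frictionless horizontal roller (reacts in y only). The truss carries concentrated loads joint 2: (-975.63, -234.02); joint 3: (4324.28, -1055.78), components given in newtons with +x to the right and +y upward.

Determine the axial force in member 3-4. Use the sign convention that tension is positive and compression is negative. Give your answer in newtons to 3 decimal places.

-3397.428

N=5 nodes, M=7 members, R=3 reactions → 2N=10, M+R=10
member 0 (0-1): L=5.2780, (cx,cy)=(0.4634,0.8861)
member 1 (0-2): L=4.8320, (cx,cy)=(1.0000,0.0000)
member 2 (1-2): L=5.2505, (cx,cy)=(0.4544,-0.8908)
member 3 (1-3): L=4.7084, (cx,cy)=(0.9999,-0.0125)
member 4 (2-3): L=5.1689, (cx,cy)=(0.4492,0.8934)
member 5 (2-4): L=4.4680, (cx,cy)=(1.0000,0.0000)
member 6 (3-4): L=5.0923, (cx,cy)=(0.4214,-0.9069)
solve A·x = −loads:
  F[0-1] = +2021.3771 N (tension)
  F[0-2] = +2411.8762 N (tension)
  F[1-2] = -2037.0332 N (compression)
  F[1-3] = +1862.6221 N (tension)
  F[2-3] = +2292.9520 N (tension)
  F[2-4] = +1431.7540 N (tension)
  F[3-4] = -3397.4284 N (compression)
  Rx@0 = -3348.6500 N
  Ry@0 = -1791.2064 N
  Ry@4 = +3081.0064 N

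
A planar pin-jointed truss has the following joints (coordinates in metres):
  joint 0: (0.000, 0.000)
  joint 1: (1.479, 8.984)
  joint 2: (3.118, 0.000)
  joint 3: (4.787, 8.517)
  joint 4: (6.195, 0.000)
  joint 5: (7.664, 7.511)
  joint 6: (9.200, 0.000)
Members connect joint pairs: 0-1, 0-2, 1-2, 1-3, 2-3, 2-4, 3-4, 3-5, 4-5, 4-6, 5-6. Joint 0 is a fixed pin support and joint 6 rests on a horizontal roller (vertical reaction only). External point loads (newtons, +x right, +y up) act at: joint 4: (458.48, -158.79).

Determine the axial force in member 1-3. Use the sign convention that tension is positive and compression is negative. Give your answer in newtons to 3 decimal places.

N=7 nodes, M=11 members, R=3 reactions → 2N=14, M+R=14
member 0 (0-1): L=9.1049, (cx,cy)=(0.1624,0.9867)
member 1 (0-2): L=3.1180, (cx,cy)=(1.0000,0.0000)
member 2 (1-2): L=9.1323, (cx,cy)=(0.1795,-0.9838)
member 3 (1-3): L=3.3408, (cx,cy)=(0.9902,-0.1398)
member 4 (2-3): L=8.6790, (cx,cy)=(0.1923,0.9813)
member 5 (2-4): L=3.0770, (cx,cy)=(1.0000,0.0000)
member 6 (3-4): L=8.6326, (cx,cy)=(0.1631,-0.9866)
member 7 (3-5): L=3.0478, (cx,cy)=(0.9440,-0.3301)
member 8 (4-5): L=7.6533, (cx,cy)=(0.1919,0.9814)
member 9 (4-6): L=3.0050, (cx,cy)=(1.0000,0.0000)
member 10 (5-6): L=7.6664, (cx,cy)=(0.2004,-0.9797)
solve A·x = −loads:
  F[0-1] = -52.5638 N (compression)
  F[0-2] = +467.0184 N (tension)
  F[1-2] = +55.3731 N (tension)
  F[1-3] = -18.6596 N (compression)
  F[2-3] = -55.5101 N (compression)
  F[2-4] = +487.6312 N (tension)
  F[3-4] = +66.7604 N (tension)
  F[3-5] = -42.4173 N (compression)
  F[4-5] = +94.6841 N (tension)
  F[4-6] = +21.8660 N (tension)
  F[5-6] = -109.1373 N (compression)
  Rx@0 = -458.4800 N
  Ry@0 = +51.8656 N
  Ry@6 = +106.9244 N

-18.660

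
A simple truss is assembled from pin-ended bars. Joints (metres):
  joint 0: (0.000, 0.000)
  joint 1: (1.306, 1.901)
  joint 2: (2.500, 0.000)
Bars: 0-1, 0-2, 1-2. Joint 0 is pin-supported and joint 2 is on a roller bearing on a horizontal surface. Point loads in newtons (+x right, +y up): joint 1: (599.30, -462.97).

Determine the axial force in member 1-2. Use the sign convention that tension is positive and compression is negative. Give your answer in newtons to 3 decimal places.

-823.744

N=3 nodes, M=3 members, R=3 reactions → 2N=6, M+R=6
member 0 (0-1): L=2.3064, (cx,cy)=(0.5663,0.8242)
member 1 (0-2): L=2.5000, (cx,cy)=(1.0000,0.0000)
member 2 (1-2): L=2.2449, (cx,cy)=(0.5319,-0.8468)
solve A·x = −loads:
  F[0-1] = +284.6205 N (tension)
  F[0-2] = +438.1328 N (tension)
  F[1-2] = -823.7444 N (compression)
  Rx@0 = -599.3000 N
  Ry@0 = -234.5932 N
  Ry@2 = +697.5632 N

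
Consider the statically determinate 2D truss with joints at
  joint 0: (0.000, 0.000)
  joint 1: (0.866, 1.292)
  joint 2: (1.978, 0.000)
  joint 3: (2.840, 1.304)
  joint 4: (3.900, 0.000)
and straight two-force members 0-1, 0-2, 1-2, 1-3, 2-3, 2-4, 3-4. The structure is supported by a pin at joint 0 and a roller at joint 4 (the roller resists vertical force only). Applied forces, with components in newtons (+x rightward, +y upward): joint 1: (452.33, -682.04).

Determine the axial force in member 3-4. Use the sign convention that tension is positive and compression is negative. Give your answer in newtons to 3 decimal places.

-388.285

N=5 nodes, M=7 members, R=3 reactions → 2N=10, M+R=10
member 0 (0-1): L=1.5554, (cx,cy)=(0.5568,0.8307)
member 1 (0-2): L=1.9780, (cx,cy)=(1.0000,0.0000)
member 2 (1-2): L=1.7046, (cx,cy)=(0.6523,-0.7579)
member 3 (1-3): L=1.9740, (cx,cy)=(1.0000,0.0061)
member 4 (2-3): L=1.5632, (cx,cy)=(0.5514,0.8342)
member 5 (2-4): L=1.9220, (cx,cy)=(1.0000,0.0000)
member 6 (3-4): L=1.6805, (cx,cy)=(0.6308,-0.7760)
solve A·x = −loads:
  F[0-1] = -458.3608 N (compression)
  F[0-2] = +707.5341 N (tension)
  F[1-2] = -401.1020 N (compression)
  F[1-3] = -445.8891 N (compression)
  F[2-3] = +364.4256 N (tension)
  F[2-4] = +244.9191 N (tension)
  F[3-4] = -388.2847 N (compression)
  Rx@0 = -452.3300 N
  Ry@0 = +380.7433 N
  Ry@4 = +301.2967 N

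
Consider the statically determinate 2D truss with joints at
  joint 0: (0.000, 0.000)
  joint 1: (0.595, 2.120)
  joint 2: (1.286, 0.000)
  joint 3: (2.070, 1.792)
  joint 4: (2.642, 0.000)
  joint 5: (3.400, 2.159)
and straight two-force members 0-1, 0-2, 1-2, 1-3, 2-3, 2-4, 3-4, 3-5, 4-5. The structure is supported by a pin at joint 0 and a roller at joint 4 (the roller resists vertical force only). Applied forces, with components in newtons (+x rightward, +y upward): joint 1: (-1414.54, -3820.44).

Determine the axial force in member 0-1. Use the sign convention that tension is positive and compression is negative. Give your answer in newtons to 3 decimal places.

N=6 nodes, M=9 members, R=3 reactions → 2N=12, M+R=12
member 0 (0-1): L=2.2019, (cx,cy)=(0.2702,0.9628)
member 1 (0-2): L=1.2860, (cx,cy)=(1.0000,0.0000)
member 2 (1-2): L=2.2298, (cx,cy)=(0.3099,-0.9508)
member 3 (1-3): L=1.5110, (cx,cy)=(0.9762,-0.2171)
member 4 (2-3): L=1.9560, (cx,cy)=(0.4008,0.9162)
member 5 (2-4): L=1.3560, (cx,cy)=(1.0000,0.0000)
member 6 (3-4): L=1.8811, (cx,cy)=(0.3041,-0.9526)
member 7 (3-5): L=1.3797, (cx,cy)=(0.9640,0.2660)
member 8 (4-5): L=2.2882, (cx,cy)=(0.3313,0.9435)
solve A·x = −loads:
  F[0-1] = -4253.3336 N (compression)
  F[0-2] = -265.2065 N (compression)
  F[1-2] = +244.5855 N (tension)
  F[1-3] = +194.0367 N (tension)
  F[2-3] = -253.8260 N (compression)
  F[2-4] = -87.6719 N (compression)
  F[3-4] = +288.3172 N (tension)
  F[3-5] = +0.0000 N (tension)
  F[4-5] = -0.0000 N (compression)
  Rx@0 = +1414.5400 N
  Ry@0 = +4095.1043 N
  Ry@4 = -274.6643 N

-4253.334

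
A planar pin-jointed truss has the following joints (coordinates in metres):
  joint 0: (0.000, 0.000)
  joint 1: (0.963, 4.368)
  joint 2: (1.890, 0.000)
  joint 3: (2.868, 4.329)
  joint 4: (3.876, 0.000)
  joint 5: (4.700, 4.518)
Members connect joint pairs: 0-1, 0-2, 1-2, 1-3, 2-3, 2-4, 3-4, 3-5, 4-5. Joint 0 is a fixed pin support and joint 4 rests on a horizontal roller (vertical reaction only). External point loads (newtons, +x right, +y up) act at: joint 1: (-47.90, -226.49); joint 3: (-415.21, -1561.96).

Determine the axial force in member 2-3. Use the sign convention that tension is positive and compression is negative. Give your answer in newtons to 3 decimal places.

N=6 nodes, M=9 members, R=3 reactions → 2N=12, M+R=12
member 0 (0-1): L=4.4729, (cx,cy)=(0.2153,0.9765)
member 1 (0-2): L=1.8900, (cx,cy)=(1.0000,0.0000)
member 2 (1-2): L=4.4653, (cx,cy)=(0.2076,-0.9782)
member 3 (1-3): L=1.9054, (cx,cy)=(0.9998,-0.0205)
member 4 (2-3): L=4.4381, (cx,cy)=(0.2204,0.9754)
member 5 (2-4): L=1.9860, (cx,cy)=(1.0000,0.0000)
member 6 (3-4): L=4.4448, (cx,cy)=(0.2268,-0.9739)
member 7 (3-5): L=1.8417, (cx,cy)=(0.9947,0.1026)
member 8 (4-5): L=4.5925, (cx,cy)=(0.1794,0.9838)
solve A·x = −loads:
  F[0-1] = -1120.4167 N (compression)
  F[0-2] = -221.8879 N (compression)
  F[1-2] = +894.9097 N (tension)
  F[1-3] = -379.1863 N (compression)
  F[2-3] = -897.4748 N (compression)
  F[2-4] = +161.6685 N (tension)
  F[3-4] = -712.8822 N (compression)
  F[3-5] = +0.0000 N (tension)
  F[4-5] = +0.0000 N (tension)
  Rx@0 = +463.1100 N
  Ry@0 = +1094.1415 N
  Ry@4 = +694.3085 N

-897.475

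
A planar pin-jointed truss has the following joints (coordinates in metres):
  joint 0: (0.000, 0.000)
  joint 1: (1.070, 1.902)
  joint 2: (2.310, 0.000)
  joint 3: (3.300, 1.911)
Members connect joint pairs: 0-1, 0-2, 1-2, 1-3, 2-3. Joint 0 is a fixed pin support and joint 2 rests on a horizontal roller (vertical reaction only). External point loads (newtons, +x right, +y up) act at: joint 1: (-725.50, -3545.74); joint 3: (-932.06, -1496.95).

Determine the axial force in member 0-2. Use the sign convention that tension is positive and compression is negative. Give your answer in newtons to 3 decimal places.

-177.889

N=4 nodes, M=5 members, R=3 reactions → 2N=8, M+R=8
member 0 (0-1): L=2.1823, (cx,cy)=(0.4903,0.8716)
member 1 (0-2): L=2.3100, (cx,cy)=(1.0000,0.0000)
member 2 (1-2): L=2.2705, (cx,cy)=(0.5461,-0.8377)
member 3 (1-3): L=2.2300, (cx,cy)=(1.0000,0.0040)
member 4 (2-3): L=2.1522, (cx,cy)=(0.4600,0.8879)
solve A·x = −loads:
  F[0-1] = -3017.8593 N (compression)
  F[0-2] = -177.8892 N (compression)
  F[1-2] = -1093.6572 N (compression)
  F[1-3] = -156.8893 N (compression)
  F[2-3] = -1685.1871 N (compression)
  Rx@0 = +1657.5600 N
  Ry@0 = +2630.2185 N
  Ry@2 = +2412.4715 N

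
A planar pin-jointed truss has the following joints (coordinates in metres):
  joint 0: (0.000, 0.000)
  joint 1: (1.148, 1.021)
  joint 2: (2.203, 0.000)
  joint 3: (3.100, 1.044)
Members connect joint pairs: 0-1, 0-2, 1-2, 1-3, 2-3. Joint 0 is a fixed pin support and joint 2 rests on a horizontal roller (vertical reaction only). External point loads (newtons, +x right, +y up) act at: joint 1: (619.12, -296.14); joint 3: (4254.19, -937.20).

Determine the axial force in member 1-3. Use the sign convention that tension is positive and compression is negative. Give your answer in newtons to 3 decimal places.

N=4 nodes, M=5 members, R=3 reactions → 2N=8, M+R=8
member 0 (0-1): L=1.5363, (cx,cy)=(0.7472,0.6646)
member 1 (0-2): L=2.2030, (cx,cy)=(1.0000,0.0000)
member 2 (1-2): L=1.4682, (cx,cy)=(0.7186,-0.6954)
member 3 (1-3): L=1.9521, (cx,cy)=(0.9999,0.0118)
member 4 (2-3): L=1.3764, (cx,cy)=(0.6517,0.7585)
solve A·x = −loads:
  F[0-1] = +3826.2222 N (tension)
  F[0-2] = +2014.2430 N (tension)
  F[1-2] = -3995.6308 N (compression)
  F[1-3] = +5111.5268 N (tension)
  F[2-3] = -1315.0180 N (compression)
  Rx@0 = -4873.3100 N
  Ry@0 = -2542.7765 N
  Ry@2 = +3776.1165 N

5111.527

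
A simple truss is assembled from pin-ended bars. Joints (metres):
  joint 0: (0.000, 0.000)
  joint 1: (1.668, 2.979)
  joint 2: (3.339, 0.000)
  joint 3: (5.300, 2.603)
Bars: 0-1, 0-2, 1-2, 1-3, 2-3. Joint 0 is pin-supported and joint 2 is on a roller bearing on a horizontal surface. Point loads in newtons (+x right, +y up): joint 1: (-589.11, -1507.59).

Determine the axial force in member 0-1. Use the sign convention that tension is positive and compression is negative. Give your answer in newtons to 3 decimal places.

N=4 nodes, M=5 members, R=3 reactions → 2N=8, M+R=8
member 0 (0-1): L=3.4142, (cx,cy)=(0.4885,0.8725)
member 1 (0-2): L=3.3390, (cx,cy)=(1.0000,0.0000)
member 2 (1-2): L=3.4157, (cx,cy)=(0.4892,-0.8722)
member 3 (1-3): L=3.6514, (cx,cy)=(0.9947,-0.1030)
member 4 (2-3): L=3.2590, (cx,cy)=(0.6017,0.7987)
solve A·x = −loads:
  F[0-1] = -1467.0643 N (compression)
  F[0-2] = +127.6240 N (tension)
  F[1-2] = -260.8733 N (compression)
  F[1-3] = -0.0000 N (compression)
  F[2-3] = +0.0000 N (tension)
  Rx@0 = +589.1100 N
  Ry@0 = +1280.0664 N
  Ry@2 = +227.5236 N

-1467.064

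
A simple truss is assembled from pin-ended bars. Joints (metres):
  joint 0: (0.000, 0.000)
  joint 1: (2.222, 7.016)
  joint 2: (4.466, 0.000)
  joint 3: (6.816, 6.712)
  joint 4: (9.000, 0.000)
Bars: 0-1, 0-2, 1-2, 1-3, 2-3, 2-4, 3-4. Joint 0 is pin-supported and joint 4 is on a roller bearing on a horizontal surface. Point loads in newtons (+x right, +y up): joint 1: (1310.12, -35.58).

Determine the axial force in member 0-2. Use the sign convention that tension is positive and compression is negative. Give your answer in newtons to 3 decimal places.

995.152

N=5 nodes, M=7 members, R=3 reactions → 2N=10, M+R=10
member 0 (0-1): L=7.3595, (cx,cy)=(0.3019,0.9533)
member 1 (0-2): L=4.4660, (cx,cy)=(1.0000,0.0000)
member 2 (1-2): L=7.3661, (cx,cy)=(0.3046,-0.9525)
member 3 (1-3): L=4.6040, (cx,cy)=(0.9978,-0.0660)
member 4 (2-3): L=7.1115, (cx,cy)=(0.3305,0.9438)
member 5 (2-4): L=4.5340, (cx,cy)=(1.0000,0.0000)
member 6 (3-4): L=7.0584, (cx,cy)=(0.3094,-0.9509)
solve A·x = −loads:
  F[0-1] = +1043.1999 N (tension)
  F[0-2] = +995.1523 N (tension)
  F[1-2] = -1034.2523 N (compression)
  F[1-3] = -681.5673 N (compression)
  F[2-3] = +1043.7256 N (tension)
  F[2-4] = +335.1801 N (tension)
  F[3-4] = -1083.2556 N (compression)
  Rx@0 = -1310.1200 N
  Ry@0 = -994.5156 N
  Ry@4 = +1030.0956 N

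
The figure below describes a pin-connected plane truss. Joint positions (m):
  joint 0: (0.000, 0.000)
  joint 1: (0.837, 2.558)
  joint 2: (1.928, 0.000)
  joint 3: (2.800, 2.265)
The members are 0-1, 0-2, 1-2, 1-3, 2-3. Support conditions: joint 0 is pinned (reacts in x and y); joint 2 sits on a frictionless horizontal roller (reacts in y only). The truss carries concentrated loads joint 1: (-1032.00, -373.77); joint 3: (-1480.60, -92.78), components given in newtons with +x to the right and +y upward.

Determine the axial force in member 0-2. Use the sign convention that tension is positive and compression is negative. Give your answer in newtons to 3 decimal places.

N=4 nodes, M=5 members, R=3 reactions → 2N=8, M+R=8
member 0 (0-1): L=2.6915, (cx,cy)=(0.3110,0.9504)
member 1 (0-2): L=1.9280, (cx,cy)=(1.0000,0.0000)
member 2 (1-2): L=2.7809, (cx,cy)=(0.3923,-0.9198)
member 3 (1-3): L=1.9847, (cx,cy)=(0.9890,-0.1476)
member 4 (2-3): L=2.4271, (cx,cy)=(0.3593,0.9332)
solve A·x = −loads:
  F[0-1] = -3449.1884 N (compression)
  F[0-2] = -1439.9571 N (compression)
  F[1-2] = +3379.2439 N (tension)
  F[1-3] = -1381.5008 N (compression)
  F[2-3] = -317.9556 N (compression)
  Rx@0 = +2512.6000 N
  Ry@0 = +3278.1607 N
  Ry@2 = -2811.6107 N

-1439.957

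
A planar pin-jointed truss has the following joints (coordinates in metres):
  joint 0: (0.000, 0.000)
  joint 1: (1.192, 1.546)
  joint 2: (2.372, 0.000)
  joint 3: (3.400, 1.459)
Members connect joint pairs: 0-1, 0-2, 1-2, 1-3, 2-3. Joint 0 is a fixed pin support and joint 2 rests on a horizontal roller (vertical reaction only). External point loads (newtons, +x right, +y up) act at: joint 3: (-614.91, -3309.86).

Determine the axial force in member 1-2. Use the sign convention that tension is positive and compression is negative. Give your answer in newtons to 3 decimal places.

N=4 nodes, M=5 members, R=3 reactions → 2N=8, M+R=8
member 0 (0-1): L=1.9522, (cx,cy)=(0.6106,0.7919)
member 1 (0-2): L=2.3720, (cx,cy)=(1.0000,0.0000)
member 2 (1-2): L=1.9449, (cx,cy)=(0.6067,-0.7949)
member 3 (1-3): L=2.2097, (cx,cy)=(0.9992,-0.0394)
member 4 (2-3): L=1.7848, (cx,cy)=(0.5760,0.8175)
solve A·x = −loads:
  F[0-1] = +1333.7308 N (tension)
  F[0-2] = -1429.2881 N (compression)
  F[1-2] = -1411.5591 N (compression)
  F[1-3] = +1672.1023 N (tension)
  F[2-3] = -3968.4009 N (compression)
  Rx@0 = +614.9100 N
  Ry@0 = -1056.2320 N
  Ry@2 = +4366.0920 N

-1411.559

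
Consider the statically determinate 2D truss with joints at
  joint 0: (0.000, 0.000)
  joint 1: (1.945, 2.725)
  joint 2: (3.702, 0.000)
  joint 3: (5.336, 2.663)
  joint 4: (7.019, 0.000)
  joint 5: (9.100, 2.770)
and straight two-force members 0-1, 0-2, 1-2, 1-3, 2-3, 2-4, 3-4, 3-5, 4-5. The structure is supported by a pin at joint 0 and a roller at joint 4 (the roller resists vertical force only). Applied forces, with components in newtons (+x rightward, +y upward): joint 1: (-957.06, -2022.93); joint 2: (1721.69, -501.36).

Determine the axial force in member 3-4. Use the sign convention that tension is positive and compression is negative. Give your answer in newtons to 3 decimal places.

-536.397

N=6 nodes, M=9 members, R=3 reactions → 2N=12, M+R=12
member 0 (0-1): L=3.3479, (cx,cy)=(0.5810,0.8139)
member 1 (0-2): L=3.7020, (cx,cy)=(1.0000,0.0000)
member 2 (1-2): L=3.2423, (cx,cy)=(0.5419,-0.8404)
member 3 (1-3): L=3.3916, (cx,cy)=(0.9998,-0.0183)
member 4 (2-3): L=3.1243, (cx,cy)=(0.5230,0.8523)
member 5 (2-4): L=3.3170, (cx,cy)=(1.0000,0.0000)
member 6 (3-4): L=3.1502, (cx,cy)=(0.5342,-0.8453)
member 7 (3-5): L=3.7655, (cx,cy)=(0.9996,0.0284)
member 8 (4-5): L=3.4646, (cx,cy)=(0.6006,0.7995)
solve A·x = −loads:
  F[0-1] = -2544.2530 N (compression)
  F[0-2] = +2242.7280 N (tension)
  F[1-2] = +69.1764 N (tension)
  F[1-3] = -558.6178 N (compression)
  F[2-3] = +520.0055 N (tension)
  F[2-4] = +286.5668 N (tension)
  F[3-4] = -536.3971 N (compression)
  F[3-5] = -0.0000 N (tension)
  F[4-5] = +0.0000 N (tension)
  Rx@0 = -764.6300 N
  Ry@0 = +2070.8572 N
  Ry@4 = +453.4328 N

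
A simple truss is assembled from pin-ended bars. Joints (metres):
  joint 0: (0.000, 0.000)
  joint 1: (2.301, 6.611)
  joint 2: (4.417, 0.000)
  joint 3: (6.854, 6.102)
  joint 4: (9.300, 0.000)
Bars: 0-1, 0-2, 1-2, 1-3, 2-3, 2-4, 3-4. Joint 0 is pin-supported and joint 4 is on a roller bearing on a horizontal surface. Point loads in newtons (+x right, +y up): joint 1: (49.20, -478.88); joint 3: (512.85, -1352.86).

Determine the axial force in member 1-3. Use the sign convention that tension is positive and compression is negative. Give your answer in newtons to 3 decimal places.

-131.757

N=5 nodes, M=7 members, R=3 reactions → 2N=10, M+R=10
member 0 (0-1): L=7.0000, (cx,cy)=(0.3287,0.9444)
member 1 (0-2): L=4.4170, (cx,cy)=(1.0000,0.0000)
member 2 (1-2): L=6.9414, (cx,cy)=(0.3048,-0.9524)
member 3 (1-3): L=4.5814, (cx,cy)=(0.9938,-0.1111)
member 4 (2-3): L=6.5706, (cx,cy)=(0.3709,0.9287)
member 5 (2-4): L=4.8830, (cx,cy)=(1.0000,0.0000)
member 6 (3-4): L=6.5740, (cx,cy)=(0.3721,-0.9282)
solve A·x = −loads:
  F[0-1] = -365.0273 N (compression)
  F[0-2] = +682.0398 N (tension)
  F[1-2] = -125.4709 N (compression)
  F[1-3] = -131.7571 N (compression)
  F[2-3] = +128.6768 N (tension)
  F[2-4] = +596.0662 N (tension)
  F[3-4] = -1602.0164 N (compression)
  Rx@0 = -562.0500 N
  Ry@0 = +344.7424 N
  Ry@4 = +1486.9976 N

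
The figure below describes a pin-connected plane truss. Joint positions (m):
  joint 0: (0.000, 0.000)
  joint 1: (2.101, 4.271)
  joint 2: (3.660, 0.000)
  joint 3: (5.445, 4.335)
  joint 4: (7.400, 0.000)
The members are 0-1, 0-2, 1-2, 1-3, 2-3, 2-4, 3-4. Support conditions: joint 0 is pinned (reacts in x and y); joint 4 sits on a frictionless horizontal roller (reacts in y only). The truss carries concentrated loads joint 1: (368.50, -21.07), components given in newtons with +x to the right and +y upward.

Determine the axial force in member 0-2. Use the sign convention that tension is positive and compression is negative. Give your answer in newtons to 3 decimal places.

N=5 nodes, M=7 members, R=3 reactions → 2N=10, M+R=10
member 0 (0-1): L=4.7598, (cx,cy)=(0.4414,0.8973)
member 1 (0-2): L=3.6600, (cx,cy)=(1.0000,0.0000)
member 2 (1-2): L=4.5466, (cx,cy)=(0.3429,-0.9394)
member 3 (1-3): L=3.3446, (cx,cy)=(0.9998,0.0191)
member 4 (2-3): L=4.6881, (cx,cy)=(0.3807,0.9247)
member 5 (2-4): L=3.7400, (cx,cy)=(1.0000,0.0000)
member 6 (3-4): L=4.7554, (cx,cy)=(0.4111,-0.9116)
solve A·x = −loads:
  F[0-1] = +220.2103 N (tension)
  F[0-2] = +271.2979 N (tension)
  F[1-2] = -236.6527 N (compression)
  F[1-3] = -190.1867 N (compression)
  F[2-3] = +240.4142 N (tension)
  F[2-4] = +98.6143 N (tension)
  F[3-4] = -239.8745 N (compression)
  Rx@0 = -368.5000 N
  Ry@0 = -197.5964 N
  Ry@4 = +218.6664 N

271.298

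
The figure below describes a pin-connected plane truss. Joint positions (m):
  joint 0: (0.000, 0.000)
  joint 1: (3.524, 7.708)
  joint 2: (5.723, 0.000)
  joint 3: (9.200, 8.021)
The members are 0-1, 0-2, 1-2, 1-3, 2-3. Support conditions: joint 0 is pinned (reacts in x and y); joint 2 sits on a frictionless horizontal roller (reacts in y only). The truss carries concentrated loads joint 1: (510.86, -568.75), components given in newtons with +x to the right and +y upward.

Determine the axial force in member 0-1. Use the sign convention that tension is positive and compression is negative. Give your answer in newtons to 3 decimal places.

N=4 nodes, M=5 members, R=3 reactions → 2N=8, M+R=8
member 0 (0-1): L=8.4754, (cx,cy)=(0.4158,0.9095)
member 1 (0-2): L=5.7230, (cx,cy)=(1.0000,0.0000)
member 2 (1-2): L=8.0155, (cx,cy)=(0.2743,-0.9616)
member 3 (1-3): L=5.6846, (cx,cy)=(0.9985,0.0551)
member 4 (2-3): L=8.7422, (cx,cy)=(0.3977,0.9175)
solve A·x = −loads:
  F[0-1] = +516.2561 N (tension)
  F[0-2] = +296.2042 N (tension)
  F[1-2] = -1079.6892 N (compression)
  F[1-3] = -0.0000 N (compression)
  F[2-3] = -0.0000 N (compression)
  Rx@0 = -510.8600 N
  Ry@0 = -469.5138 N
  Ry@2 = +1038.2638 N

516.256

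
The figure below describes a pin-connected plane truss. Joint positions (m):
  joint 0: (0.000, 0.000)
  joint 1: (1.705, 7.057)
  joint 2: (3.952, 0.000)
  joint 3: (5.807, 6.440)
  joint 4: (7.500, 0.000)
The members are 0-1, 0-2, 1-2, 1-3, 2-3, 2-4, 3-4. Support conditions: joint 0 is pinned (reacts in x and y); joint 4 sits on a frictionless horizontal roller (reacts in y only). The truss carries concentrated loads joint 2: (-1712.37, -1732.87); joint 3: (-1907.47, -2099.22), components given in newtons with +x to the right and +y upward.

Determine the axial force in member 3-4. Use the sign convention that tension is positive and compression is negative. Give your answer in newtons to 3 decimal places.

-931.182

N=5 nodes, M=7 members, R=3 reactions → 2N=10, M+R=10
member 0 (0-1): L=7.2600, (cx,cy)=(0.2348,0.9720)
member 1 (0-2): L=3.9520, (cx,cy)=(1.0000,0.0000)
member 2 (1-2): L=7.4061, (cx,cy)=(0.3034,-0.9529)
member 3 (1-3): L=4.1481, (cx,cy)=(0.9889,-0.1487)
member 4 (2-3): L=6.7018, (cx,cy)=(0.2768,0.9609)
member 5 (2-4): L=3.5480, (cx,cy)=(1.0000,0.0000)
member 6 (3-4): L=6.6588, (cx,cy)=(0.2542,-0.9671)
solve A·x = −loads:
  F[0-1] = -3015.8542 N (compression)
  F[0-2] = -2911.5757 N (compression)
  F[1-2] = +3348.7068 N (tension)
  F[1-3] = -1743.6537 N (compression)
  F[2-3] = -1517.2701 N (compression)
  F[2-4] = +236.7524 N (tension)
  F[3-4] = -931.1820 N (compression)
  Rx@0 = +3619.8400 N
  Ry@0 = +2931.5079 N
  Ry@4 = +900.5821 N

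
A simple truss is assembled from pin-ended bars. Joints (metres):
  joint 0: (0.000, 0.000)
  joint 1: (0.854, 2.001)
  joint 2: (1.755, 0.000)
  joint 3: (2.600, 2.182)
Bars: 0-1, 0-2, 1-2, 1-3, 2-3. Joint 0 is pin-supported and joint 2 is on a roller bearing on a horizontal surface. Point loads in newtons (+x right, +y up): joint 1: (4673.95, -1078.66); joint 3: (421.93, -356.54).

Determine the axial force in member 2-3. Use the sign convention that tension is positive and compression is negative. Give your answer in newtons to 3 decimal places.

-447.199

N=4 nodes, M=5 members, R=3 reactions → 2N=8, M+R=8
member 0 (0-1): L=2.1756, (cx,cy)=(0.3925,0.9197)
member 1 (0-2): L=1.7550, (cx,cy)=(1.0000,0.0000)
member 2 (1-2): L=2.1945, (cx,cy)=(0.4106,-0.9118)
member 3 (1-3): L=1.7554, (cx,cy)=(0.9947,0.1031)
member 4 (2-3): L=2.3399, (cx,cy)=(0.3611,0.9325)
solve A·x = −loads:
  F[0-1] = +5949.0652 N (tension)
  F[0-2] = +2760.6815 N (tension)
  F[1-2] = -7117.3121 N (compression)
  F[1-3] = +586.5519 N (tension)
  F[2-3] = -447.1994 N (compression)
  Rx@0 = -5095.8800 N
  Ry@0 = -5471.5834 N
  Ry@2 = +6906.7834 N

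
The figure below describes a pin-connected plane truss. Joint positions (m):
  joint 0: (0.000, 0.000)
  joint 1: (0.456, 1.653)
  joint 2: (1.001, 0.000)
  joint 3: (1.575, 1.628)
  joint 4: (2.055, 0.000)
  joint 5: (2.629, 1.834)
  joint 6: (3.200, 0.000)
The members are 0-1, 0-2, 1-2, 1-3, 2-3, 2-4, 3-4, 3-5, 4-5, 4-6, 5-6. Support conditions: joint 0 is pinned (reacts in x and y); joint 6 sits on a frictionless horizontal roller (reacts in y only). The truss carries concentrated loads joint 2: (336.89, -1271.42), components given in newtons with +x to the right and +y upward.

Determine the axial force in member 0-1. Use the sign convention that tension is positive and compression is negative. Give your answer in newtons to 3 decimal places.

-906.339

N=7 nodes, M=11 members, R=3 reactions → 2N=14, M+R=14
member 0 (0-1): L=1.7147, (cx,cy)=(0.2659,0.9640)
member 1 (0-2): L=1.0010, (cx,cy)=(1.0000,0.0000)
member 2 (1-2): L=1.7405, (cx,cy)=(0.3131,-0.9497)
member 3 (1-3): L=1.1193, (cx,cy)=(0.9998,-0.0223)
member 4 (2-3): L=1.7262, (cx,cy)=(0.3325,0.9431)
member 5 (2-4): L=1.0540, (cx,cy)=(1.0000,0.0000)
member 6 (3-4): L=1.6973, (cx,cy)=(0.2828,-0.9592)
member 7 (3-5): L=1.0739, (cx,cy)=(0.9814,0.1918)
member 8 (4-5): L=1.9217, (cx,cy)=(0.2987,0.9544)
member 9 (4-6): L=1.1450, (cx,cy)=(1.0000,0.0000)
member 10 (5-6): L=1.9208, (cx,cy)=(0.2973,-0.9548)
solve A·x = −loads:
  F[0-1] = -906.3388 N (compression)
  F[0-2] = +577.9118 N (tension)
  F[1-2] = +932.5056 N (tension)
  F[1-3] = -533.1443 N (compression)
  F[2-3] = +409.0860 N (tension)
  F[2-4] = +396.9832 N (tension)
  F[3-4] = -468.5342 N (compression)
  F[3-5] = -269.4838 N (compression)
  F[4-5] = +470.9042 N (tension)
  F[4-6] = +123.8254 N (tension)
  F[5-6] = -416.5463 N (compression)
  Rx@0 = -336.8900 N
  Ry@0 = +873.7039 N
  Ry@6 = +397.7161 N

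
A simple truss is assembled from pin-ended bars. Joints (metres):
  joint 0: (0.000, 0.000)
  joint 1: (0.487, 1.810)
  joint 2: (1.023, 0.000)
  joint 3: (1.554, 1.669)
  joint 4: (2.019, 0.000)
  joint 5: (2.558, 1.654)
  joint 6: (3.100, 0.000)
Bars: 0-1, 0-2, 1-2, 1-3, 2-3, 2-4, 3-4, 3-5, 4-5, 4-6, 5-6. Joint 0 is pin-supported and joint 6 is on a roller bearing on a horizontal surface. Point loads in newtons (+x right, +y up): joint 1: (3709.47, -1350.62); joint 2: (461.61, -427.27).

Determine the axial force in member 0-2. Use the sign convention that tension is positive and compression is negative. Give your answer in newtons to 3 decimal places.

3971.669

N=7 nodes, M=11 members, R=3 reactions → 2N=14, M+R=14
member 0 (0-1): L=1.8744, (cx,cy)=(0.2598,0.9657)
member 1 (0-2): L=1.0230, (cx,cy)=(1.0000,0.0000)
member 2 (1-2): L=1.8877, (cx,cy)=(0.2839,-0.9588)
member 3 (1-3): L=1.0763, (cx,cy)=(0.9914,-0.1310)
member 4 (2-3): L=1.7514, (cx,cy)=(0.3032,0.9529)
member 5 (2-4): L=0.9960, (cx,cy)=(1.0000,0.0000)
member 6 (3-4): L=1.7326, (cx,cy)=(0.2684,-0.9633)
member 7 (3-5): L=1.0041, (cx,cy)=(0.9999,-0.0149)
member 8 (4-5): L=1.7396, (cx,cy)=(0.3098,0.9508)
member 9 (4-6): L=1.0810, (cx,cy)=(1.0000,0.0000)
member 10 (5-6): L=1.7405, (cx,cy)=(0.3114,-0.9503)
solve A·x = −loads:
  F[0-1] = +767.4972 N (tension)
  F[0-2] = +3971.6686 N (tension)
  F[1-2] = -1766.9434 N (compression)
  F[1-3] = -3034.4986 N (compression)
  F[2-3] = +2226.2708 N (tension)
  F[2-4] = +2333.3845 N (tension)
  F[3-4] = -2589.5599 N (compression)
  F[3-5] = -1638.5606 N (compression)
  F[4-5] = +2623.6651 N (tension)
  F[4-6] = +825.4617 N (tension)
  F[5-6] = -2650.8289 N (compression)
  Rx@0 = -4171.0800 N
  Ry@0 = -741.1390 N
  Ry@6 = +2519.0290 N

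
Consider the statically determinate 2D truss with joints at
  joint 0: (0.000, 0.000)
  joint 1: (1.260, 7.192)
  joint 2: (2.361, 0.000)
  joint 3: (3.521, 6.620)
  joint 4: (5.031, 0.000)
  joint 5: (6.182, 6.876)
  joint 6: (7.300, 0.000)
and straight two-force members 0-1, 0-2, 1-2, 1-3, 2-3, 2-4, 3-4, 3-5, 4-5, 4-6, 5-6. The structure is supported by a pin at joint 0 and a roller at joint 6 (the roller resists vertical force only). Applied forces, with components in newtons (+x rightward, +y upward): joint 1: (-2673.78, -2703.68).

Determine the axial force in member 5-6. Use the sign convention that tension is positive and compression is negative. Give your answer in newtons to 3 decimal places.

N=7 nodes, M=11 members, R=3 reactions → 2N=14, M+R=14
member 0 (0-1): L=7.3015, (cx,cy)=(0.1726,0.9850)
member 1 (0-2): L=2.3610, (cx,cy)=(1.0000,0.0000)
member 2 (1-2): L=7.2758, (cx,cy)=(0.1513,-0.9885)
member 3 (1-3): L=2.3322, (cx,cy)=(0.9695,-0.2453)
member 4 (2-3): L=6.7209, (cx,cy)=(0.1726,0.9850)
member 5 (2-4): L=2.6700, (cx,cy)=(1.0000,0.0000)
member 6 (3-4): L=6.7900, (cx,cy)=(0.2224,-0.9750)
member 7 (3-5): L=2.6733, (cx,cy)=(0.9954,0.0958)
member 8 (4-5): L=6.9717, (cx,cy)=(0.1651,0.9863)
member 9 (4-6): L=2.2690, (cx,cy)=(1.0000,0.0000)
member 10 (5-6): L=6.9663, (cx,cy)=(0.1605,-0.9870)
solve A·x = −loads:
  F[0-1] = -4945.4320 N (compression)
  F[0-2] = -1820.3647 N (compression)
  F[1-2] = +1796.4973 N (tension)
  F[1-3] = +1597.2970 N (tension)
  F[2-3] = -1802.8657 N (compression)
  F[2-4] = -1237.3429 N (compression)
  F[3-4] = +2294.9669 N (tension)
  F[3-5] = +730.3333 N (tension)
  F[4-5] = -2268.6301 N (compression)
  F[4-6] = -352.4334 N (compression)
  F[5-6] = +2196.0251 N (tension)
  Rx@0 = +2673.7800 N
  Ry@0 = +4871.2401 N
  Ry@6 = -2167.5601 N

2196.025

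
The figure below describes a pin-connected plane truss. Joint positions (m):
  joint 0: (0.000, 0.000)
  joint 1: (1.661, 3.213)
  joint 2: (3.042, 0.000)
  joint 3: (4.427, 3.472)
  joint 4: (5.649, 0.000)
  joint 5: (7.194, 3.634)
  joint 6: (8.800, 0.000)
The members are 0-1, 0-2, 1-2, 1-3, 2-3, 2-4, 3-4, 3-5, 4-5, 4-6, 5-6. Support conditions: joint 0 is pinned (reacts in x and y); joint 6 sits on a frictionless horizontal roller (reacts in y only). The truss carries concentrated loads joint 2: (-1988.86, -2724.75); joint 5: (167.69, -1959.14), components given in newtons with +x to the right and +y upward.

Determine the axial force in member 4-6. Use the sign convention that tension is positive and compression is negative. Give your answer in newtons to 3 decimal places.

N=7 nodes, M=11 members, R=3 reactions → 2N=14, M+R=14
member 0 (0-1): L=3.6169, (cx,cy)=(0.4592,0.8883)
member 1 (0-2): L=3.0420, (cx,cy)=(1.0000,0.0000)
member 2 (1-2): L=3.4972, (cx,cy)=(0.3949,-0.9187)
member 3 (1-3): L=2.7781, (cx,cy)=(0.9956,0.0932)
member 4 (2-3): L=3.7380, (cx,cy)=(0.3705,0.9288)
member 5 (2-4): L=2.6070, (cx,cy)=(1.0000,0.0000)
member 6 (3-4): L=3.6808, (cx,cy)=(0.3320,-0.9433)
member 7 (3-5): L=2.7717, (cx,cy)=(0.9983,0.0584)
member 8 (4-5): L=3.9488, (cx,cy)=(0.3913,0.9203)
member 9 (4-6): L=3.1510, (cx,cy)=(1.0000,0.0000)
member 10 (5-6): L=3.9731, (cx,cy)=(0.4042,-0.9147)
solve A·x = −loads:
  F[0-1] = -2331.5371 N (compression)
  F[0-2] = -750.4644 N (compression)
  F[1-2] = +2062.2345 N (tension)
  F[1-3] = -1893.2978 N (compression)
  F[2-3] = +893.7215 N (tension)
  F[2-4] = +1721.6054 N (tension)
  F[3-4] = -773.4133 N (compression)
  F[3-5] = -1299.3667 N (compression)
  F[4-5] = +792.7429 N (tension)
  F[4-6] = +1154.6680 N (tension)
  F[5-6] = -2856.5150 N (compression)
  Rx@0 = +1821.1700 N
  Ry@0 = +2071.1482 N
  Ry@6 = +2612.7418 N

1154.668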